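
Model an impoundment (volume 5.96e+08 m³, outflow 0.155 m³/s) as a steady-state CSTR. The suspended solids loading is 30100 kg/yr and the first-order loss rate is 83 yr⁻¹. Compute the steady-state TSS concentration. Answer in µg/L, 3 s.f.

Outflow Q = 0.155 m³/s × 3.156e+07 s/yr = 4.891e+06 m³/yr.
Steady-state CSTR mass balance: W = Q·C + k·V·C, so C = W/(Q + kV).
Q + kV = 4.891e+06 + 83·5.96e+08 = 4.947e+10 m³/yr.
C = 30100/4.947e+10 = 6.084e-07 kg/m³ = 0.0006084 mg/L = 0.6084 µg/L.

0.608 µg/L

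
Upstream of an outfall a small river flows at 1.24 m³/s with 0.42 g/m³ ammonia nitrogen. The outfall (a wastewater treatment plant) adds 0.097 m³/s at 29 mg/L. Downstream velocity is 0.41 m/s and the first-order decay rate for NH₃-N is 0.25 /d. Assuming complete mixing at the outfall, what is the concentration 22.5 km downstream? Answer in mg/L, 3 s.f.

2.13 mg/L

After complete mixing, C₀ = (0.097·29 + 1.24·0.42) / 1.337 = 2.493 mg/L.
Travel time t = 2.25e+04 m / 0.41 m/s = 5.488e+04 s = 0.6352 d.
C = 2.493·exp(−0.25·0.6352) = 2.493·0.8532 = 2.127 mg/L.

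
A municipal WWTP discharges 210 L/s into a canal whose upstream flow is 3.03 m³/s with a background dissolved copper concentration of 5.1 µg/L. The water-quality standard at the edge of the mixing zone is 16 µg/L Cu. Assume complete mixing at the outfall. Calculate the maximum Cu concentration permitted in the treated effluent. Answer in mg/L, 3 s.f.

210 L/s = 0.21 m³/s.
5.1 µg/L = 0.0051 mg/L.
16 µg/L = 0.016 mg/L.
Mass balance: 0.016·3.24 = 0.21·Cₑ + 3.03·0.0051.
Cₑ = (0.05184 − 0.01545) / 0.21 = 0.1733 mg/L.

0.173 mg/L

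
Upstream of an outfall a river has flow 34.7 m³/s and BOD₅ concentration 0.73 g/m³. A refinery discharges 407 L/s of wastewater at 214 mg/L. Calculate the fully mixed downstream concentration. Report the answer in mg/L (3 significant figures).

407 L/s = 0.407 m³/s.
Flow-weighted mixing gives C = (0.407·214 + 34.7·0.73) / (0.407 + 34.7) = 112.4/35.11 = 3.202 mg/L.

3.20 mg/L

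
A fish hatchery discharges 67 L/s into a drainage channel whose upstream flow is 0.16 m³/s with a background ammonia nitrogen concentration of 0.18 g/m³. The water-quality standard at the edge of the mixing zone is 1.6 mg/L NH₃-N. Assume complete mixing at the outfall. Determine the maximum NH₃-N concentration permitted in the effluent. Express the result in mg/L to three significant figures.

67 L/s = 0.067 m³/s.
Mass balance: 1.6·0.227 = 0.067·Cₑ + 0.16·0.18.
Cₑ = (0.3632 − 0.0288) / 0.067 = 4.991 mg/L.

4.99 mg/L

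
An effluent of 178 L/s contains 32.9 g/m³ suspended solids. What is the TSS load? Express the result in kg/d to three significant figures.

178 L/s = 0.178 m³/s.
Mass flux = Q·C = 0.178 m³/s × 32.9 g/m³ = 5.856 g/s.
= 5.856 g/s × 86.4 = 506 kg/d.

506 kg/d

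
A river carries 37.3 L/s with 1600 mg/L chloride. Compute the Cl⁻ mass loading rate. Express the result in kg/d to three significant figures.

5160 kg/d

37.3 L/s = 0.0373 m³/s.
Mass flux = Q·C = 0.0373 m³/s × 1600 g/m³ = 59.68 g/s.
= 59.68 g/s × 86.4 = 5156 kg/d.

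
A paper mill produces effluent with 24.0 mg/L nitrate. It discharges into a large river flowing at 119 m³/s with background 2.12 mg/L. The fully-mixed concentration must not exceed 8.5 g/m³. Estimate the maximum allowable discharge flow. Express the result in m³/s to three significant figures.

Mass balance at complete mixing: C_std·(Q_w + Q_r) = Q_w·C_e + Q_r·C_b.
Rearranging, Q_w = Q_r·(C_std − C_b)/(C_e − C_std) = 119·(8.5 − 2.12) / (24 − 8.5) = 48.98 m³/s.

49.0 m³/s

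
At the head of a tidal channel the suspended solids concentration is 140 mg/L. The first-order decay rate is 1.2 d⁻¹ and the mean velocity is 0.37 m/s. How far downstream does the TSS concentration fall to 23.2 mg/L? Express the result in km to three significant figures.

47.9 km

From C = C₀·e^(−kt), t = ln(C₀/C)/k = ln(140/23.2)/1.2 = 1.797/1.2 = 1.498 d.
Distance = v·t = 0.37 m/s × 1.294e+05 s = 4.789e+04 m = 47.89 km.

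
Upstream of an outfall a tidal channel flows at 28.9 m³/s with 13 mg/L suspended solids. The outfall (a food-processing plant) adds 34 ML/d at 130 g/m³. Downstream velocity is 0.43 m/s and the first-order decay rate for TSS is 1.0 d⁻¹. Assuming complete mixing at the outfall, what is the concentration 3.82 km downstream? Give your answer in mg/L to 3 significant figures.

13.1 mg/L

34 ML/d = 0.3935 m³/s.
After complete mixing, C₀ = (0.3935·130 + 28.9·13) / 29.29 = 14.57 mg/L.
Travel time t = 3820 m / 0.43 m/s = 8884 s = 0.1028 d.
C = 14.57·exp(−1.0·0.1028) = 14.57·0.9023 = 13.15 mg/L.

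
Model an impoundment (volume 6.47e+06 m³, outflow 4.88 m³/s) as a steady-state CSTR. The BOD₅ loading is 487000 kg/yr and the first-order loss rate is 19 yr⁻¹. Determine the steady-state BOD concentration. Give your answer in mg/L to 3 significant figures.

Outflow Q = 4.88 m³/s × 3.156e+07 s/yr = 1.54e+08 m³/yr.
Steady-state CSTR mass balance: W = Q·C + k·V·C, so C = W/(Q + kV).
Q + kV = 1.54e+08 + 19·6.47e+06 = 2.769e+08 m³/yr.
C = 487000/2.769e+08 = 0.001759 kg/m³ = 1.759 mg/L.

1.76 mg/L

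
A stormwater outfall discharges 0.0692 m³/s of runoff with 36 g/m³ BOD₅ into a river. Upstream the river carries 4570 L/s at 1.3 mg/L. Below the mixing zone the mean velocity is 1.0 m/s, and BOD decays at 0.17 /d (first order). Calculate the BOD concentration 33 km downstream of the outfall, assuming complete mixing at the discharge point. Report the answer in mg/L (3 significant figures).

4570 L/s = 4.57 m³/s.
After complete mixing, C₀ = (0.0692·36 + 4.57·1.3) / 4.639 = 1.818 mg/L.
Travel time t = 3.3e+04 m / 1.0 m/s = 3.3e+04 s = 0.3819 d.
C = 1.818·exp(−0.17·0.3819) = 1.818·0.9371 = 1.703 mg/L.

1.70 mg/L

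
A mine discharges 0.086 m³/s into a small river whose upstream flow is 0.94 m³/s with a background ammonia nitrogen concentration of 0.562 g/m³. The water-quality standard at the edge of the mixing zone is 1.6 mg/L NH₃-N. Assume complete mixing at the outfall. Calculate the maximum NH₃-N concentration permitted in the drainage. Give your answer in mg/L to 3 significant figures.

12.9 mg/L

Mass balance: 1.6·1.026 = 0.086·Cₑ + 0.94·0.562.
Cₑ = (1.642 − 0.5283) / 0.086 = 12.95 mg/L.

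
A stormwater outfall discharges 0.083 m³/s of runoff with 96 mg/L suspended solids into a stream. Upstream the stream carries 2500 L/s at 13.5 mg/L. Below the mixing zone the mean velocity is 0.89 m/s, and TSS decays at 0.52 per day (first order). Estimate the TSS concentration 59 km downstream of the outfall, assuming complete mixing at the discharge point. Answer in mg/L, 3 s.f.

2500 L/s = 2.5 m³/s.
After complete mixing, C₀ = (0.083·96 + 2.5·13.5) / 2.583 = 16.15 mg/L.
Travel time t = 5.9e+04 m / 0.89 m/s = 6.629e+04 s = 0.7673 d.
C = 16.15·exp(−0.52·0.7673) = 16.15·0.671 = 10.84 mg/L.

10.8 mg/L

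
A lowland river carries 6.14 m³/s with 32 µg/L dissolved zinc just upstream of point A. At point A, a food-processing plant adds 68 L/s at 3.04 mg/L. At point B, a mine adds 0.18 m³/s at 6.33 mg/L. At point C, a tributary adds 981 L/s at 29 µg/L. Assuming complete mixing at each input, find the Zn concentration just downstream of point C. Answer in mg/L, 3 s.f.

32 µg/L = 0.032 mg/L.
68 L/s = 0.068 m³/s.
After input A: C = (6.14·0.032 + 0.068·3.04) / 6.208 = 0.06495 mg/L.
After input B: C = (6.208·0.06495 + 0.18·6.33) / 6.388 = 0.2415 mg/L.
981 L/s = 0.981 m³/s.
29 µg/L = 0.029 mg/L.
After input C: C = (6.388·0.2415 + 0.981·0.029) / 7.369 = 0.2132 mg/L.

0.213 mg/L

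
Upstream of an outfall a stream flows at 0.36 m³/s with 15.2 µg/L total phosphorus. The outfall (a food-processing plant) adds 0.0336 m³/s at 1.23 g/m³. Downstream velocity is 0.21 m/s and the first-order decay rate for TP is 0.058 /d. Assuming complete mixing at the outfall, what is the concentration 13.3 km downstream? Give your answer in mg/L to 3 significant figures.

15.2 µg/L = 0.0152 mg/L.
After complete mixing, C₀ = (0.0336·1.23 + 0.36·0.0152) / 0.3936 = 0.1189 mg/L.
Travel time t = 1.33e+04 m / 0.21 m/s = 6.333e+04 s = 0.733 d.
C = 0.1189·exp(−0.058·0.733) = 0.1189·0.9584 = 0.114 mg/L.

0.114 mg/L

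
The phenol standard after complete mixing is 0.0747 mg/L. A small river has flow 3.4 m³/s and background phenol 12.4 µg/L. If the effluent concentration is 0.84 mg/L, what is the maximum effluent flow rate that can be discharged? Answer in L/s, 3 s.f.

277 L/s

12.4 µg/L = 0.0124 mg/L.
Mass balance at complete mixing: C_std·(Q_w + Q_r) = Q_w·C_e + Q_r·C_b.
Rearranging, Q_w = Q_r·(C_std − C_b)/(C_e − C_std) = 3.4·(0.0747 − 0.0124) / (0.84 − 0.0747) = 0.2768 m³/s.
= 276.8 L/s.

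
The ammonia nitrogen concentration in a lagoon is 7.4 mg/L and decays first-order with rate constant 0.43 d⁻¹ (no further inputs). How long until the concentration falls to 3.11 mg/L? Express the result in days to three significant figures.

t = ln(C₀/C)/k = ln(7.4/3.11)/0.43 = 0.8669/0.43 = 2.016 d.

2.02 d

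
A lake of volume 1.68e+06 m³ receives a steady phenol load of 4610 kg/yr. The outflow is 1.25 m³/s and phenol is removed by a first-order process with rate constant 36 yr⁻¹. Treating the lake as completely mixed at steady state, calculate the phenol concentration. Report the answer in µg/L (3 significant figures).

Outflow Q = 1.25 m³/s × 3.156e+07 s/yr = 3.945e+07 m³/yr.
Steady-state CSTR mass balance: W = Q·C + k·V·C, so C = W/(Q + kV).
Q + kV = 3.945e+07 + 36·1.68e+06 = 9.993e+07 m³/yr.
C = 4610/9.993e+07 = 4.613e-05 kg/m³ = 0.04613 mg/L = 46.13 µg/L.

46.1 µg/L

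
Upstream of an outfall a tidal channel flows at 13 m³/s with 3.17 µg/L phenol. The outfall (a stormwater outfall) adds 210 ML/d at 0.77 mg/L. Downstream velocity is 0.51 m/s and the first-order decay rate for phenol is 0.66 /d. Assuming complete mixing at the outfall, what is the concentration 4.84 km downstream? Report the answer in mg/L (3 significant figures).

0.115 mg/L

210 ML/d = 2.431 m³/s.
3.17 µg/L = 0.00317 mg/L.
After complete mixing, C₀ = (2.431·0.77 + 13·0.00317) / 15.43 = 0.124 mg/L.
Travel time t = 4840 m / 0.51 m/s = 9490 s = 0.1098 d.
C = 0.124·exp(−0.66·0.1098) = 0.124·0.9301 = 0.1153 mg/L.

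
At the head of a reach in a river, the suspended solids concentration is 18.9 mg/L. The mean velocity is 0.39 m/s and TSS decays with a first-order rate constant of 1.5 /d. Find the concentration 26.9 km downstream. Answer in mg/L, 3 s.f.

5.71 mg/L

Travel time t = 26.9 km / 0.39 m/s = 2.69e+04/0.39 = 6.897e+04 s = 0.7983 d.
First-order decay: C = 18.9·exp(−1.5·0.7983) = 18.9·0.302 = 5.707 mg/L.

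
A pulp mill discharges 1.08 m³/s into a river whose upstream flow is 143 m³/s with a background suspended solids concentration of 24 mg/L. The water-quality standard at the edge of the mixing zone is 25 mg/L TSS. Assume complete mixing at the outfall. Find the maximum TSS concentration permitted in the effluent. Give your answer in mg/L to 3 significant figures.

Mass balance: 25·144.1 = 1.08·Cₑ + 143·24.
Cₑ = (3602 − 3432) / 1.08 = 157.4 mg/L.

157 mg/L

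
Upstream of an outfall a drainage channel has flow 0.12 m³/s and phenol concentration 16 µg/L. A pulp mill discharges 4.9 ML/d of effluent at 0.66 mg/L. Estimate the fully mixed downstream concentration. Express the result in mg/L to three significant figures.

4.9 ML/d = 0.05671 m³/s.
16 µg/L = 0.016 mg/L.
By mass balance at complete mixing, C = (0.05671·0.66 + 0.12·0.016) / (0.05671 + 0.12) = 0.03935/0.1767 = 0.2227 mg/L.

0.223 mg/L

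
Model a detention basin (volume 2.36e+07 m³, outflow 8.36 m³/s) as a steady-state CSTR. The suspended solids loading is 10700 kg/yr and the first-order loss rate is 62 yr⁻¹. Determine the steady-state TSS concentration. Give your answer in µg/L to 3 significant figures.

Outflow Q = 8.36 m³/s × 3.156e+07 s/yr = 2.638e+08 m³/yr.
Steady-state CSTR mass balance: W = Q·C + k·V·C, so C = W/(Q + kV).
Q + kV = 2.638e+08 + 62·2.36e+07 = 1.727e+09 m³/yr.
C = 10700/1.727e+09 = 6.196e-06 kg/m³ = 0.006196 mg/L = 6.196 µg/L.

6.20 µg/L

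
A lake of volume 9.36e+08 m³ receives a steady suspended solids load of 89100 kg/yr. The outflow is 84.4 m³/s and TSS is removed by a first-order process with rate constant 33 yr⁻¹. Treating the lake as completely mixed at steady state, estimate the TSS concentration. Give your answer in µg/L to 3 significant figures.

2.66 µg/L

Outflow Q = 84.4 m³/s × 3.156e+07 s/yr = 2.663e+09 m³/yr.
Steady-state CSTR mass balance: W = Q·C + k·V·C, so C = W/(Q + kV).
Q + kV = 2.663e+09 + 33·9.36e+08 = 3.355e+10 m³/yr.
C = 89100/3.355e+10 = 2.656e-06 kg/m³ = 0.002656 mg/L = 2.656 µg/L.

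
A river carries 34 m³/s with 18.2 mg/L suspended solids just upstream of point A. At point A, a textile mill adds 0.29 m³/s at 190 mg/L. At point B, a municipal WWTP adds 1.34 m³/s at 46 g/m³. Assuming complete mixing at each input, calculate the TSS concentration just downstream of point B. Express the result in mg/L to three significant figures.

20.6 mg/L

After input A: C = (34·18.2 + 0.29·190) / 34.29 = 19.65 mg/L.
After input B: C = (34.29·19.65 + 1.34·46) / 35.63 = 20.64 mg/L.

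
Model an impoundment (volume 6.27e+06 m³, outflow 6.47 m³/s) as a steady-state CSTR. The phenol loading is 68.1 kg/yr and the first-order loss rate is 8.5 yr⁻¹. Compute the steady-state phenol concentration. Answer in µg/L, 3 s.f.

Outflow Q = 6.47 m³/s × 3.156e+07 s/yr = 2.042e+08 m³/yr.
Steady-state CSTR mass balance: W = Q·C + k·V·C, so C = W/(Q + kV).
Q + kV = 2.042e+08 + 8.5·6.27e+06 = 2.575e+08 m³/yr.
C = 68.1/2.575e+08 = 2.645e-07 kg/m³ = 0.0002645 mg/L = 0.2645 µg/L.

0.264 µg/L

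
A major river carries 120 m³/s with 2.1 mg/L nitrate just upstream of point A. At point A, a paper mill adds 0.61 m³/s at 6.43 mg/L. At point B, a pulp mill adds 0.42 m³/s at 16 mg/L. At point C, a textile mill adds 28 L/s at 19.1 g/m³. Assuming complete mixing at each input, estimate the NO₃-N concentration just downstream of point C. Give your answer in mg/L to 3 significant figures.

After input A: C = (120·2.1 + 0.61·6.43) / 120.6 = 2.122 mg/L.
After input B: C = (120.6·2.122 + 0.42·16) / 121 = 2.17 mg/L.
28 L/s = 0.028 m³/s.
After input C: C = (121·2.17 + 0.028·19.1) / 121.1 = 2.174 mg/L.

2.17 mg/L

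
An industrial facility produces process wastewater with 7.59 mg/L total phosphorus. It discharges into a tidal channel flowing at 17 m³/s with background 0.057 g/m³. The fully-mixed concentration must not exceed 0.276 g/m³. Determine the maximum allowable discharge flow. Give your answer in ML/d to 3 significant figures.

44.0 ML/d

Mass balance at complete mixing: C_std·(Q_w + Q_r) = Q_w·C_e + Q_r·C_b.
Rearranging, Q_w = Q_r·(C_std − C_b)/(C_e − C_std) = 17·(0.276 − 0.057) / (7.59 − 0.276) = 0.509 m³/s.
= 43.98 ML/d.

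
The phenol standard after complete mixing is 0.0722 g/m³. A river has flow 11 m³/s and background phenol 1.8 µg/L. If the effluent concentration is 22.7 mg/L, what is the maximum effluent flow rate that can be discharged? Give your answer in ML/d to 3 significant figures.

2.96 ML/d

1.8 µg/L = 0.0018 mg/L.
Mass balance at complete mixing: C_std·(Q_w + Q_r) = Q_w·C_e + Q_r·C_b.
Rearranging, Q_w = Q_r·(C_std − C_b)/(C_e − C_std) = 11·(0.0722 − 0.0018) / (22.7 − 0.0722) = 0.03422 m³/s.
= 2.957 ML/d.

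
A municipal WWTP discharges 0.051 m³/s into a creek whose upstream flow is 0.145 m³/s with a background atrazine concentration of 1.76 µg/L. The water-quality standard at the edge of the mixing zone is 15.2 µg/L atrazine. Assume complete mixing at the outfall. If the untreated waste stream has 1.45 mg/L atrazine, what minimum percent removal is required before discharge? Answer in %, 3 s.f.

1.76 µg/L = 0.00176 mg/L.
15.2 µg/L = 0.0152 mg/L.
Mass balance: 0.0152·0.196 = 0.051·Cₑ + 0.145·0.00176.
Cₑ = (0.002979 − 0.0002552) / 0.051 = 0.05341 mg/L.
Required removal = 1 − 0.05341/1.45 = 96.32 %.

96.3 %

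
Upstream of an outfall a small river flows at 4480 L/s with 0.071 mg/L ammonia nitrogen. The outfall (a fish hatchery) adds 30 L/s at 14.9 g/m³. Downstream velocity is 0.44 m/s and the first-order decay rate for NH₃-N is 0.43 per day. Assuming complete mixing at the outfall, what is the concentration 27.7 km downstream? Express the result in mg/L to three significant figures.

0.124 mg/L

30 L/s = 0.03 m³/s.
4480 L/s = 4.48 m³/s.
After complete mixing, C₀ = (0.03·14.9 + 4.48·0.071) / 4.51 = 0.1696 mg/L.
Travel time t = 2.77e+04 m / 0.44 m/s = 6.295e+04 s = 0.7286 d.
C = 0.1696·exp(−0.43·0.7286) = 0.1696·0.731 = 0.124 mg/L.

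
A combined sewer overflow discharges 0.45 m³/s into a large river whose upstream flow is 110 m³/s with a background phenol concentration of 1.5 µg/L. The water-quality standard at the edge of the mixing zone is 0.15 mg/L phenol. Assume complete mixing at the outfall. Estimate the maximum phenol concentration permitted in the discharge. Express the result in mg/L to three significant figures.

1.5 µg/L = 0.0015 mg/L.
Mass balance: 0.15·110.5 = 0.45·Cₑ + 110·0.0015.
Cₑ = (16.57 − 0.165) / 0.45 = 36.45 mg/L.

36.4 mg/L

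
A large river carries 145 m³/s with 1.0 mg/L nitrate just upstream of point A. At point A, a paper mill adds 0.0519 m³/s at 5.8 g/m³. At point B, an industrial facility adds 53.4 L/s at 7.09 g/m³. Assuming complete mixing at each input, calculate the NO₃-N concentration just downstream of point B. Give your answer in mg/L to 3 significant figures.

After input A: C = (145·1 + 0.0519·5.8) / 145.1 = 1.002 mg/L.
53.4 L/s = 0.0534 m³/s.
After input B: C = (145.1·1.002 + 0.0534·7.09) / 145.1 = 1.004 mg/L.

1.00 mg/L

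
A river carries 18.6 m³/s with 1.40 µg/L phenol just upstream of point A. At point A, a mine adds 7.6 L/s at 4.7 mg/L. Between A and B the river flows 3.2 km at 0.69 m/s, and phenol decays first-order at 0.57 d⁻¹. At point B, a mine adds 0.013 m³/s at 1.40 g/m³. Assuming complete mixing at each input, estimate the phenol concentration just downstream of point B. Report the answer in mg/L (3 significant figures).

0.00419 mg/L

1.40 µg/L = 0.0014 mg/L.
7.6 L/s = 0.0076 m³/s.
After input A: C = (18.6·0.0014 + 0.0076·4.7) / 18.61 = 0.003319 mg/L.
Over the 3.2 km reach to input B (t = 4638 s = 0.05368 d), decay gives C = 0.003319·exp(−0.57·0.05368) = 0.003219 mg/L.
After input B: C = (18.61·0.003219 + 0.013·1.4) / 18.62 = 0.004194 mg/L.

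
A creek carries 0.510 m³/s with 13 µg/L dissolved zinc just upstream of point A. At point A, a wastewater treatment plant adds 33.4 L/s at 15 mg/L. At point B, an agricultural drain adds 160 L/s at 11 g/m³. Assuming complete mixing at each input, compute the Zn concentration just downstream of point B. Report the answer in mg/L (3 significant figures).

13 µg/L = 0.013 mg/L.
33.4 L/s = 0.0334 m³/s.
After input A: C = (0.51·0.013 + 0.0334·15) / 0.5434 = 0.9342 mg/L.
160 L/s = 0.16 m³/s.
After input B: C = (0.5434·0.9342 + 0.16·11) / 0.7034 = 3.224 mg/L.

3.22 mg/L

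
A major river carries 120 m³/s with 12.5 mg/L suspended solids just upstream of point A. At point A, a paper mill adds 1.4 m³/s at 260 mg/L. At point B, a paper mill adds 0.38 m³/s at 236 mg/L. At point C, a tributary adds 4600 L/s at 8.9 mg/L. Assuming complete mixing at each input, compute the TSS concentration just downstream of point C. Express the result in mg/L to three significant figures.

After input A: C = (120·12.5 + 1.4·260) / 121.4 = 15.35 mg/L.
After input B: C = (121.4·15.35 + 0.38·236) / 121.8 = 16.04 mg/L.
4600 L/s = 4.6 m³/s.
After input C: C = (121.8·16.04 + 4.6·8.9) / 126.4 = 15.78 mg/L.

15.8 mg/L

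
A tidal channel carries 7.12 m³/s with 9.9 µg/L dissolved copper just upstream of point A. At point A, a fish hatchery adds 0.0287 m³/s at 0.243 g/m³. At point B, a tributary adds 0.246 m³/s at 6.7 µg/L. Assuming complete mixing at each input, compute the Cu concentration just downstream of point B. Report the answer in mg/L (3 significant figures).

0.0107 mg/L

9.9 µg/L = 0.0099 mg/L.
After input A: C = (7.12·0.0099 + 0.0287·0.243) / 7.149 = 0.01084 mg/L.
6.7 µg/L = 0.0067 mg/L.
After input B: C = (7.149·0.01084 + 0.246·0.0067) / 7.395 = 0.0107 mg/L.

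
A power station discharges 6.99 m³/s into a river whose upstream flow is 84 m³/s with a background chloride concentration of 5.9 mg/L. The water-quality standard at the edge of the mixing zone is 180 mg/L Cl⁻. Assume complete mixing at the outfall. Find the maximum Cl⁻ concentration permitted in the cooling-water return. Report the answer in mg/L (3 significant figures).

Mass balance: 180·90.99 = 6.99·Cₑ + 84·5.9.
Cₑ = (1.638e+04 − 495.6) / 6.99 = 2272 mg/L.

2270 mg/L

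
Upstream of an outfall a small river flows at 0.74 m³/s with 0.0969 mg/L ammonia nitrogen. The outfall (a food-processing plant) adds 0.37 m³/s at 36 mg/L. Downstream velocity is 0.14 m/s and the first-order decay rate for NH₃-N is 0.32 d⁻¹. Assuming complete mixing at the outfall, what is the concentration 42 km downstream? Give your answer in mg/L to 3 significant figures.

3.97 mg/L

After complete mixing, C₀ = (0.37·36 + 0.74·0.0969) / 1.11 = 12.06 mg/L.
Travel time t = 4.2e+04 m / 0.14 m/s = 3e+05 s = 3.472 d.
C = 12.06·exp(−0.32·3.472) = 12.06·0.3292 = 3.972 mg/L.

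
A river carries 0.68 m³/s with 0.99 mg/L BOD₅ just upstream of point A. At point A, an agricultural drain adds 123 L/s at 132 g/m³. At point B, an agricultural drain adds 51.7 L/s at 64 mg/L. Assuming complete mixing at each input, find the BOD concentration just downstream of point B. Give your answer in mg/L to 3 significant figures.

123 L/s = 0.123 m³/s.
After input A: C = (0.68·0.99 + 0.123·132) / 0.803 = 21.06 mg/L.
51.7 L/s = 0.0517 m³/s.
After input B: C = (0.803·21.06 + 0.0517·64) / 0.8547 = 23.66 mg/L.

23.7 mg/L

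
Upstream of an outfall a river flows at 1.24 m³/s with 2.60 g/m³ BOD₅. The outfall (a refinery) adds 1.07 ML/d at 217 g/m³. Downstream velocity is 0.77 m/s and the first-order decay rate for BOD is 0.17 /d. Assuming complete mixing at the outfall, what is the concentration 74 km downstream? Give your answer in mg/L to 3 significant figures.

1.07 ML/d = 0.01238 m³/s.
After complete mixing, C₀ = (0.01238·217 + 1.24·2.6) / 1.252 = 4.72 mg/L.
Travel time t = 7.4e+04 m / 0.77 m/s = 9.61e+04 s = 1.112 d.
C = 4.72·exp(−0.17·1.112) = 4.72·0.8277 = 3.907 mg/L.

3.91 mg/L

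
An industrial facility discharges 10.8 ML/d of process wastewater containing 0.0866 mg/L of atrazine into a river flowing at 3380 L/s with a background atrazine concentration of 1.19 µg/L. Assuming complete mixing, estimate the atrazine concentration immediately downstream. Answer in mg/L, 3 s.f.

0.00424 mg/L

10.8 ML/d = 0.125 m³/s.
3380 L/s = 3.38 m³/s.
1.19 µg/L = 0.00119 mg/L.
By mass balance at complete mixing, C = (0.125·0.0866 + 3.38·0.00119) / (0.125 + 3.38) = 0.01485/3.505 = 0.004236 mg/L.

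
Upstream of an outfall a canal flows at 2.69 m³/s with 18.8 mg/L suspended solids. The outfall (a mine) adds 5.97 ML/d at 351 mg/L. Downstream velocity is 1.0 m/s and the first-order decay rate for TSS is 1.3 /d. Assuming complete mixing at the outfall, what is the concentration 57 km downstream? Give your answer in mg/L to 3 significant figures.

5.97 ML/d = 0.0691 m³/s.
After complete mixing, C₀ = (0.0691·351 + 2.69·18.8) / 2.759 = 27.12 mg/L.
Travel time t = 5.7e+04 m / 1.0 m/s = 5.7e+04 s = 0.6597 d.
C = 27.12·exp(−1.3·0.6597) = 27.12·0.4242 = 11.5 mg/L.

11.5 mg/L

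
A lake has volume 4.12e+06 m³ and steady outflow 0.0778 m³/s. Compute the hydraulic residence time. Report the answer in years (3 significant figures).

1.68 yr

Q = 0.0778 m³/s × 3.156e+07 s/yr = 2.455e+06 m³/yr.
Hydraulic residence time τ = V/Q = 4.12e+06/2.455e+06 = 1.678 yr.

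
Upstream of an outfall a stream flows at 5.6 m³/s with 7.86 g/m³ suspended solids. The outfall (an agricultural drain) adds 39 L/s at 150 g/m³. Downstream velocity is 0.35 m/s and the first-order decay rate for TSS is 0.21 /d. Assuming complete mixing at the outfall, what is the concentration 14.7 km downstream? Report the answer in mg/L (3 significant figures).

7.98 mg/L

39 L/s = 0.039 m³/s.
After complete mixing, C₀ = (0.039·150 + 5.6·7.86) / 5.639 = 8.843 mg/L.
Travel time t = 1.47e+04 m / 0.35 m/s = 4.2e+04 s = 0.4861 d.
C = 8.843·exp(−0.21·0.4861) = 8.843·0.903 = 7.985 mg/L.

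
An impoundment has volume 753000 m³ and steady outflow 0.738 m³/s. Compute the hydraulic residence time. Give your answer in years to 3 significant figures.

0.0323 yr

Q = 0.738 m³/s × 3.156e+07 s/yr = 2.329e+07 m³/yr.
Hydraulic residence time τ = V/Q = 753000/2.329e+07 = 0.03233 yr.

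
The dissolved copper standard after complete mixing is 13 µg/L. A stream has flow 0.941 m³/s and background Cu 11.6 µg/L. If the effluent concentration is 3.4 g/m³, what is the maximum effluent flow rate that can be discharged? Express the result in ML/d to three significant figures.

0.0336 ML/d

11.6 µg/L = 0.0116 mg/L.
13 µg/L = 0.013 mg/L.
Mass balance at complete mixing: C_std·(Q_w + Q_r) = Q_w·C_e + Q_r·C_b.
Rearranging, Q_w = Q_r·(C_std − C_b)/(C_e − C_std) = 0.941·(0.013 − 0.0116) / (3.4 − 0.013) = 0.000389 m³/s.
= 0.03361 ML/d.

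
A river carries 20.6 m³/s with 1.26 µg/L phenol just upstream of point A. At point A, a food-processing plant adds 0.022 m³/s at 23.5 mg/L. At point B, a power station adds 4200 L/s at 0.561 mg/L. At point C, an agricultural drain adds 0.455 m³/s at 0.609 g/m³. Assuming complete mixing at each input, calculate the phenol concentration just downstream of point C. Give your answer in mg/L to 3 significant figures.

0.126 mg/L

1.26 µg/L = 0.00126 mg/L.
After input A: C = (20.6·0.00126 + 0.022·23.5) / 20.62 = 0.02633 mg/L.
4200 L/s = 4.2 m³/s.
After input B: C = (20.62·0.02633 + 4.2·0.561) / 24.82 = 0.1168 mg/L.
After input C: C = (24.82·0.1168 + 0.455·0.609) / 25.28 = 0.1257 mg/L.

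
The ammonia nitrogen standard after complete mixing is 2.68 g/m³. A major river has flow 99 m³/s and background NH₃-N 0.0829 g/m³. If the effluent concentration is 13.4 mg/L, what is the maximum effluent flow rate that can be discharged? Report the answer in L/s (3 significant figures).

Mass balance at complete mixing: C_std·(Q_w + Q_r) = Q_w·C_e + Q_r·C_b.
Rearranging, Q_w = Q_r·(C_std − C_b)/(C_e − C_std) = 99·(2.68 − 0.0829) / (13.4 − 2.68) = 23.98 m³/s.
= 2.398e+04 L/s.

24000 L/s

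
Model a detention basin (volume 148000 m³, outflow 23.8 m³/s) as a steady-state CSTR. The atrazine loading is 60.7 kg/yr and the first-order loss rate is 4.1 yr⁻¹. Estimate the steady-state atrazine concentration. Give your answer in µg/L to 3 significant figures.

0.0808 µg/L

Outflow Q = 23.8 m³/s × 3.156e+07 s/yr = 7.511e+08 m³/yr.
Steady-state CSTR mass balance: W = Q·C + k·V·C, so C = W/(Q + kV).
Q + kV = 7.511e+08 + 4.1·148000 = 7.517e+08 m³/yr.
C = 60.7/7.517e+08 = 8.075e-08 kg/m³ = 8.075e-05 mg/L = 0.08075 µg/L.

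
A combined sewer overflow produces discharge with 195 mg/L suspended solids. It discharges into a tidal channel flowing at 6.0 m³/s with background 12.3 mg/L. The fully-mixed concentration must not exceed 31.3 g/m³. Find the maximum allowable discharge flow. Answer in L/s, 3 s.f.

Mass balance at complete mixing: C_std·(Q_w + Q_r) = Q_w·C_e + Q_r·C_b.
Rearranging, Q_w = Q_r·(C_std − C_b)/(C_e − C_std) = 6.0·(31.3 − 12.3) / (195 − 31.3) = 0.6964 m³/s.
= 696.4 L/s.

696 L/s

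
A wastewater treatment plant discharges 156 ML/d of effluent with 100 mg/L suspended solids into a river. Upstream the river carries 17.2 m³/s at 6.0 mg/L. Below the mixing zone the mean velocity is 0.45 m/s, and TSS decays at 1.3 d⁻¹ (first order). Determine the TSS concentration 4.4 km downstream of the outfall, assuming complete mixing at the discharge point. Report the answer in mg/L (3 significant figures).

12.9 mg/L

156 ML/d = 1.806 m³/s.
After complete mixing, C₀ = (1.806·100 + 17.2·6) / 19.01 = 14.93 mg/L.
Travel time t = 4400 m / 0.45 m/s = 9778 s = 0.1132 d.
C = 14.93·exp(−1.3·0.1132) = 14.93·0.8632 = 12.89 mg/L.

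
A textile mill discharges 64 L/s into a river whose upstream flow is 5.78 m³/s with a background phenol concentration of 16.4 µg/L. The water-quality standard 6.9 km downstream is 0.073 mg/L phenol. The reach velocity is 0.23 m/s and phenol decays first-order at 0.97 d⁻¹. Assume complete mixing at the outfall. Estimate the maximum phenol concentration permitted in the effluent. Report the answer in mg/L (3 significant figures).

7.85 mg/L

64 L/s = 0.064 m³/s.
16.4 µg/L = 0.0164 mg/L.
Travel time to the compliance point: t = 6900/0.23 = 3e+04 s = 0.3472 d; decay factor exp(−0.97·0.3472) = 0.714.
So the concentration just after mixing may be at most 0.073/0.714 = 0.1022 mg/L.
Mass balance: 0.1022·5.844 = 0.064·Cₑ + 5.78·0.0164.
Cₑ = (0.5975 − 0.09479) / 0.064 = 7.854 mg/L.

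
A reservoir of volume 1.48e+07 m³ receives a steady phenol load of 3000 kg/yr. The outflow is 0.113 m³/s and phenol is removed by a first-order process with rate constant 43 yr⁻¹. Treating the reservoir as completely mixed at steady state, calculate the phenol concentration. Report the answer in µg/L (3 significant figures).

Outflow Q = 0.113 m³/s × 3.156e+07 s/yr = 3.566e+06 m³/yr.
Steady-state CSTR mass balance: W = Q·C + k·V·C, so C = W/(Q + kV).
Q + kV = 3.566e+06 + 43·1.48e+07 = 6.4e+08 m³/yr.
C = 3000/6.4e+08 = 4.688e-06 kg/m³ = 0.004688 mg/L = 4.688 µg/L.

4.69 µg/L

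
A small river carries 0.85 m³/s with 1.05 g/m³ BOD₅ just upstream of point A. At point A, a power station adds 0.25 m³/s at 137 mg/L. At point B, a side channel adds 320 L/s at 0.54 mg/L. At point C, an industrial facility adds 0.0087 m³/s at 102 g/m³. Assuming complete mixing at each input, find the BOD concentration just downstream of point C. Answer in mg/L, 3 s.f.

After input A: C = (0.85·1.05 + 0.25·137) / 1.1 = 31.95 mg/L.
320 L/s = 0.32 m³/s.
After input B: C = (1.1·31.95 + 0.32·0.54) / 1.42 = 24.87 mg/L.
After input C: C = (1.42·24.87 + 0.0087·102) / 1.429 = 25.34 mg/L.

25.3 mg/L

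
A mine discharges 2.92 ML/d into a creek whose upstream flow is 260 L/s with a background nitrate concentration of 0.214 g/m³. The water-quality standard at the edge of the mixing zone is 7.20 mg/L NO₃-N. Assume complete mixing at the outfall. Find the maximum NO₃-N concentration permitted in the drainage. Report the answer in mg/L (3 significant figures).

60.9 mg/L

2.92 ML/d = 0.0338 m³/s.
260 L/s = 0.26 m³/s.
Mass balance: 7.2·0.2938 = 0.0338·Cₑ + 0.26·0.214.
Cₑ = (2.115 − 0.05564) / 0.0338 = 60.94 mg/L.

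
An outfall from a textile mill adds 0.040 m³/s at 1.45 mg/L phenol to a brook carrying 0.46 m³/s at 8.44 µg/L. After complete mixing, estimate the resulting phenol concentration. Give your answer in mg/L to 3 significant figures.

8.44 µg/L = 0.00844 mg/L.
By mass balance at complete mixing, C = (0.04·1.45 + 0.46·0.00844) / (0.04 + 0.46) = 0.06188/0.5 = 0.1238 mg/L.

0.124 mg/L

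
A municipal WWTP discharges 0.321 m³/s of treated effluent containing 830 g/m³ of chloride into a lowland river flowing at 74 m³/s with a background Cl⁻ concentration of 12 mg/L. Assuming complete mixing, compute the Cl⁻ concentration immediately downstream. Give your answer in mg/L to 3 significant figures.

15.5 mg/L

By mass balance at complete mixing, C = (0.321·830 + 74·12) / (0.321 + 74) = 1154/74.32 = 15.53 mg/L.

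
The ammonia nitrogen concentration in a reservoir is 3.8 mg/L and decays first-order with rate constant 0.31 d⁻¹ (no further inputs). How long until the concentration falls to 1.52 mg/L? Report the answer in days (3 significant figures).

2.96 d

t = ln(C₀/C)/k = ln(3.8/1.52)/0.31 = 0.9163/0.31 = 2.956 d.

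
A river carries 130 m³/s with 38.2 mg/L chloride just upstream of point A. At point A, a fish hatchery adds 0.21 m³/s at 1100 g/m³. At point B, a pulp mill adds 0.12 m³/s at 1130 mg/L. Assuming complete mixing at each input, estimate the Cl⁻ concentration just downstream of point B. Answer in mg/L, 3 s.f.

40.9 mg/L

After input A: C = (130·38.2 + 0.21·1100) / 130.2 = 39.91 mg/L.
After input B: C = (130.2·39.91 + 0.12·1130) / 130.3 = 40.92 mg/L.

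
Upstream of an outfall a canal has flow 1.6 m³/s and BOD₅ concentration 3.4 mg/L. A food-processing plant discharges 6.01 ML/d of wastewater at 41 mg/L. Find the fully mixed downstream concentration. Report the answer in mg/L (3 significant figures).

4.97 mg/L

6.01 ML/d = 0.06956 m³/s.
Flow-weighted mixing gives C = (0.06956·41 + 1.6·3.4) / (0.06956 + 1.6) = 8.292/1.67 = 4.967 mg/L.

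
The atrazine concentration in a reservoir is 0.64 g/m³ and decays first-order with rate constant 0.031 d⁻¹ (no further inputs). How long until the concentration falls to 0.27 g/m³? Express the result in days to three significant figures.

27.8 d

t = ln(C₀/C)/k = ln(0.64/0.27)/0.031 = 0.863/0.031 = 27.84 d.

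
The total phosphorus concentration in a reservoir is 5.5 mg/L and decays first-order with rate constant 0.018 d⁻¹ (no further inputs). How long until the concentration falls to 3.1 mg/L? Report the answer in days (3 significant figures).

t = ln(C₀/C)/k = ln(5.5/3.1)/0.018 = 0.5733/0.018 = 31.85 d.

31.9 d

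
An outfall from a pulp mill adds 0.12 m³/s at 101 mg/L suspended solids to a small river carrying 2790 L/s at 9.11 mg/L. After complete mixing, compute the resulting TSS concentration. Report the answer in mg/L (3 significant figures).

2790 L/s = 2.79 m³/s.
Flow-weighted mixing gives C = (0.12·101 + 2.79·9.11) / (0.12 + 2.79) = 37.54/2.91 = 12.9 mg/L.

12.9 mg/L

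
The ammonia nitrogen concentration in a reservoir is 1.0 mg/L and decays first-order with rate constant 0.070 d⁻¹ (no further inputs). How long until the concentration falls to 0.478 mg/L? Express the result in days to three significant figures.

10.5 d

t = ln(C₀/C)/k = ln(1.0/0.478)/0.070 = 0.7381/0.070 = 10.54 d.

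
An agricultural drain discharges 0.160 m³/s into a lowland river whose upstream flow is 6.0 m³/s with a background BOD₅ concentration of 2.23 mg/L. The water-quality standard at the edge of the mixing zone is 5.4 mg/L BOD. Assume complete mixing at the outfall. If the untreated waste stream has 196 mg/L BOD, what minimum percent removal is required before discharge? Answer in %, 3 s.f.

36.6 %

Mass balance: 5.4·6.16 = 0.16·Cₑ + 6·2.23.
Cₑ = (33.26 − 13.38) / 0.16 = 124.3 mg/L.
Required removal = 1 − 124.3/196 = 36.59 %.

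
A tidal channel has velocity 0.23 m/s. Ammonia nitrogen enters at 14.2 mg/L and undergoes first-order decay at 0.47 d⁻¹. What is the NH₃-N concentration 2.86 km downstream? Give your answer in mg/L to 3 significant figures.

13.3 mg/L

Travel time t = 2.86 km / 0.23 m/s = 2860/0.23 = 1.243e+04 s = 0.1439 d.
First-order decay: C = 14.2·exp(−0.47·0.1439) = 14.2·0.9346 = 13.27 mg/L.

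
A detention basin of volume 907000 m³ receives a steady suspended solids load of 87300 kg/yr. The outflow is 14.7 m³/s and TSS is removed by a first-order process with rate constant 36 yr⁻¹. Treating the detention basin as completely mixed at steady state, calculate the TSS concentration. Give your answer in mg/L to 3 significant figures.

Outflow Q = 14.7 m³/s × 3.156e+07 s/yr = 4.639e+08 m³/yr.
Steady-state CSTR mass balance: W = Q·C + k·V·C, so C = W/(Q + kV).
Q + kV = 4.639e+08 + 36·907000 = 4.965e+08 m³/yr.
C = 87300/4.965e+08 = 0.0001758 kg/m³ = 0.1758 mg/L.

0.176 mg/L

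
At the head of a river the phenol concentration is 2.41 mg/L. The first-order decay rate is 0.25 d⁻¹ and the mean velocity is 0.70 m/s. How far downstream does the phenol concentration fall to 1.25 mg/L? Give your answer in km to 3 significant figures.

159 km

From C = C₀·e^(−kt), t = ln(C₀/C)/k = ln(2.41/1.25)/0.25 = 0.6565/0.25 = 2.626 d.
Distance = v·t = 0.70 m/s × 2.269e+05 s = 1.588e+05 m = 158.8 km.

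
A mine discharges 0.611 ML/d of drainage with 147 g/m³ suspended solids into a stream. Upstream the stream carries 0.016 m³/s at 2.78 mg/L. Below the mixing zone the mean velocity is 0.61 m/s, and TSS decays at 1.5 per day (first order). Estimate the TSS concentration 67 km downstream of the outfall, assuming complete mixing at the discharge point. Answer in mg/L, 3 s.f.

0.611 ML/d = 0.007072 m³/s.
After complete mixing, C₀ = (0.007072·147 + 0.016·2.78) / 0.02307 = 46.99 mg/L.
Travel time t = 6.7e+04 m / 0.61 m/s = 1.098e+05 s = 1.271 d.
C = 46.99·exp(−1.5·1.271) = 46.99·0.1485 = 6.979 mg/L.

6.98 mg/L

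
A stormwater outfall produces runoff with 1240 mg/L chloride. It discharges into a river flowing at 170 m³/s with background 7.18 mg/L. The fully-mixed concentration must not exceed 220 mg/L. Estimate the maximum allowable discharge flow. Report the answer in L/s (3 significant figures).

Mass balance at complete mixing: C_std·(Q_w + Q_r) = Q_w·C_e + Q_r·C_b.
Rearranging, Q_w = Q_r·(C_std − C_b)/(C_e − C_std) = 170·(220 − 7.18) / (1240 − 220) = 35.47 m³/s.
= 3.547e+04 L/s.

35500 L/s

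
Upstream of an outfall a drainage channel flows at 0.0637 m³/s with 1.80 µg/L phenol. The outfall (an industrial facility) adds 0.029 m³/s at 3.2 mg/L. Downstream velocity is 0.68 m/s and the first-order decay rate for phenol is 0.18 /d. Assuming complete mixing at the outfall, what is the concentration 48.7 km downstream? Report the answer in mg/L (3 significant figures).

0.863 mg/L

1.80 µg/L = 0.0018 mg/L.
After complete mixing, C₀ = (0.029·3.2 + 0.0637·0.0018) / 0.0927 = 1.002 mg/L.
Travel time t = 4.87e+04 m / 0.68 m/s = 7.162e+04 s = 0.8289 d.
C = 1.002·exp(−0.18·0.8289) = 1.002·0.8614 = 0.8634 mg/L.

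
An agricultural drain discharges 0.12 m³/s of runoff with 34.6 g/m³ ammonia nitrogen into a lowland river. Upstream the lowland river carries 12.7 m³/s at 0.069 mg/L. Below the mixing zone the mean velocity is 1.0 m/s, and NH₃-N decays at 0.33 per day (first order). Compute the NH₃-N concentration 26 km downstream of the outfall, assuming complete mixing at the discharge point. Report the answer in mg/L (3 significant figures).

0.355 mg/L

After complete mixing, C₀ = (0.12·34.6 + 12.7·0.069) / 12.82 = 0.3922 mg/L.
Travel time t = 2.6e+04 m / 1.0 m/s = 2.6e+04 s = 0.3009 d.
C = 0.3922·exp(−0.33·0.3009) = 0.3922·0.9055 = 0.3551 mg/L.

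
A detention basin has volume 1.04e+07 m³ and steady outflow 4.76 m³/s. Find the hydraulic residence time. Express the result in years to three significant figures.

0.0692 yr

Q = 4.76 m³/s × 3.156e+07 s/yr = 1.502e+08 m³/yr.
Hydraulic residence time τ = V/Q = 1.04e+07/1.502e+08 = 0.06923 yr.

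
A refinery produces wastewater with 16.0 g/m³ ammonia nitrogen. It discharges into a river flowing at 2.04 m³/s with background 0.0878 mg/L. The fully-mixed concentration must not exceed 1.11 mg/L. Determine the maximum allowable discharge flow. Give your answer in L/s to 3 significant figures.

140 L/s

Mass balance at complete mixing: C_std·(Q_w + Q_r) = Q_w·C_e + Q_r·C_b.
Rearranging, Q_w = Q_r·(C_std − C_b)/(C_e − C_std) = 2.04·(1.11 − 0.0878) / (16 − 1.11) = 0.14 m³/s.
= 140 L/s.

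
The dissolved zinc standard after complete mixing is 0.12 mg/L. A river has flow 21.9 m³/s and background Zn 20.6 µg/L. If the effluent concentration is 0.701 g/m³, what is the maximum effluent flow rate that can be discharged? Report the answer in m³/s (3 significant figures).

20.6 µg/L = 0.0206 mg/L.
Mass balance at complete mixing: C_std·(Q_w + Q_r) = Q_w·C_e + Q_r·C_b.
Rearranging, Q_w = Q_r·(C_std − C_b)/(C_e − C_std) = 21.9·(0.12 − 0.0206) / (0.701 − 0.12) = 3.747 m³/s.

3.75 m³/s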